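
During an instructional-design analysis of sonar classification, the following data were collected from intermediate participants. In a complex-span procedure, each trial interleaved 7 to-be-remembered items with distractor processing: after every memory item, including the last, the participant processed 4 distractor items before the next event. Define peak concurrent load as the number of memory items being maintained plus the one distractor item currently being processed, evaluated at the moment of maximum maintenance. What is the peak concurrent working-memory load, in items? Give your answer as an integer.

8

Maintenance is greatest during the distractor(s) after memory item 7: all 7 memory items are being held.
One distractor item is concurrently being processed.
Peak concurrent load = 7 + 1 = 8 items.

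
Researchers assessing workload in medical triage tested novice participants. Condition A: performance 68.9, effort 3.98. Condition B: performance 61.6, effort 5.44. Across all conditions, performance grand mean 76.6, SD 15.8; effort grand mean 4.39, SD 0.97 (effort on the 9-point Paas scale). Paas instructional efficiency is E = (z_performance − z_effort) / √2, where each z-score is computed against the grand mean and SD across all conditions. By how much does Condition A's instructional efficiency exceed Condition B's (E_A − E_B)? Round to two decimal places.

1.39

Condition A: z_P = (68.9 − 76.6)/15.8 = -0.4873; z_E = (3.98 − 4.39)/0.97 = -0.4227; E_A = (-0.4873 − (-0.4227))/√2 = -0.0457.
Condition B: z_P = (61.6 − 76.6)/15.8 = -0.9494; z_E = (5.44 − 4.39)/0.97 = 1.0825; E_B = (-0.9494 − 1.0825)/√2 = -1.4368.
E_A − E_B = -0.0457 − (-1.4368) = 1.3911 ≈ 1.39.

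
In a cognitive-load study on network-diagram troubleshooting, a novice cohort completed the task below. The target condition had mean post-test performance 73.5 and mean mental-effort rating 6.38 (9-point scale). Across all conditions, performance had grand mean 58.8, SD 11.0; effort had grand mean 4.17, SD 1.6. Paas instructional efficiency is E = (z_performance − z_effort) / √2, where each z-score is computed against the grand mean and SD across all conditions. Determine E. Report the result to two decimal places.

z_performance = (73.5 − 58.8) / 11.0 = 14.7000 / 11.0 = 1.3364.
z_effort = (6.38 − 4.17) / 1.6 = 2.2100 / 1.6 = 1.3812.
z_P − z_E = 1.3364 − 1.3812 = -0.0448.
E = -0.0448 / √2 = -0.0448 / 1.41421 = -0.0317 ≈ -0.03.

-0.03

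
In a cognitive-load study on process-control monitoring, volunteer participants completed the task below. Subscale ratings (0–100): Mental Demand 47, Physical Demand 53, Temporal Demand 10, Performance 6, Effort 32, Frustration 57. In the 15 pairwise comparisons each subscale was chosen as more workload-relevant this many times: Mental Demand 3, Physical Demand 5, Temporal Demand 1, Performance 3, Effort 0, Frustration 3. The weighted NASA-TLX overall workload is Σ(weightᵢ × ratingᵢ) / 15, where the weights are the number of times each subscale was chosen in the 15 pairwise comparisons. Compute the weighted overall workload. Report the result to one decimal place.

40.3

The tallies are the weights (they sum to 15).
Weighted sum = 3·47 + 5·53 + 1·10 + 3·6 + 0·32 + 3·57
            = 141 + 265 + 10 + 18 + 0 + 171 = 605.
Overall workload = 605 / 15 = 40.3333 ≈ 40.3.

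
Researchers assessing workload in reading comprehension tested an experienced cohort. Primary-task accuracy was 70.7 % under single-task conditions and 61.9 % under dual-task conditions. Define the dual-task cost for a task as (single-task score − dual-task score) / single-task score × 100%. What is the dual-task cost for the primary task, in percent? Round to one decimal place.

Cost = (70.7 − 61.9) / 70.7 × 100%
     = 8.8000 / 70.7 × 100% = 12.4470%.
≈ 12.4%.

12.4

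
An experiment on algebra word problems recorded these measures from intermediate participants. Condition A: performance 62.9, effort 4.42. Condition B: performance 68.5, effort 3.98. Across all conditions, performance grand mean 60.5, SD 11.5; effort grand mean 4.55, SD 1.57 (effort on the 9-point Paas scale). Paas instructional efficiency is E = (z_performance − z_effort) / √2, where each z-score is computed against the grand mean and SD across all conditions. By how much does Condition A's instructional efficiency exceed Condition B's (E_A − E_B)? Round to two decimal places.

-0.54

Condition A: z_P = (62.9 − 60.5)/11.5 = 0.2087; z_E = (4.42 − 4.55)/1.57 = -0.0828; E_A = (0.2087 − (-0.0828))/√2 = 0.2061.
Condition B: z_P = (68.5 − 60.5)/11.5 = 0.6957; z_E = (3.98 − 4.55)/1.57 = -0.3631; E_B = (0.6957 − (-0.3631))/√2 = 0.7487.
E_A − E_B = 0.2061 − 0.7487 = -0.5426 ≈ -0.54.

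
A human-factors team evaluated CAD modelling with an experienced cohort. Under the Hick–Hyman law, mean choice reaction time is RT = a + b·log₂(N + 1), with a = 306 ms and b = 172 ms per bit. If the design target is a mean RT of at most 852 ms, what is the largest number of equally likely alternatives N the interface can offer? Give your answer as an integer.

8

Set 306 + 172·log₂(N + 1) ≤ 852.
log₂(N + 1) ≤ (852 − 306) / 172 = 3.1744.
N + 1 ≤ 2^3.1744 = 9.0280.
N ≤ 8.0280, so the largest integer N is 8.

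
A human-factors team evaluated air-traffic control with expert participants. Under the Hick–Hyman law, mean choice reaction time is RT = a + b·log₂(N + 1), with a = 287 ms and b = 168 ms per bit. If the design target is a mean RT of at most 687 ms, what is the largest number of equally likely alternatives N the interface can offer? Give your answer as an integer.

4

Set 287 + 168·log₂(N + 1) ≤ 687.
log₂(N + 1) ≤ (687 − 287) / 168 = 2.3810.
N + 1 ≤ 2^2.3810 = 5.2090.
N ≤ 4.2090, so the largest integer N is 4.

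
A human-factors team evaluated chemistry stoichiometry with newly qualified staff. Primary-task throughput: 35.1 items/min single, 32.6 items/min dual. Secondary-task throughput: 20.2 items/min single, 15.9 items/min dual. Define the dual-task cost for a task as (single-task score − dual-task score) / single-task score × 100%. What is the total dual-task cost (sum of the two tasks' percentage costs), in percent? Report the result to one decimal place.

28.4

Primary cost = (35.1 − 32.6) / 35.1 × 100% = 7.1225%.
Secondary cost = (20.2 − 15.9) / 20.2 × 100% = 21.2871%.
Total = 7.1225% + 21.2871% = 28.4096% ≈ 28.4%.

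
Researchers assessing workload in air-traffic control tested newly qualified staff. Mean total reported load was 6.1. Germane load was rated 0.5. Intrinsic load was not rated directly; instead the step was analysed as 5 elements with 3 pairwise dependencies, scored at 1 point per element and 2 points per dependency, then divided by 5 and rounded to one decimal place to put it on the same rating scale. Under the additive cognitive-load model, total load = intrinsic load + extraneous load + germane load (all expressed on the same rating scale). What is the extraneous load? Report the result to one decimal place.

Intrinsic (element-interactivity): (5 × 1 + 3 × 2) / 5 = 11 / 5 = 2.2000 → 2.2.
extraneous load = total − intrinsic − germane
             = 6.1 − 2.2 − 0.5 = 3.4.

3.4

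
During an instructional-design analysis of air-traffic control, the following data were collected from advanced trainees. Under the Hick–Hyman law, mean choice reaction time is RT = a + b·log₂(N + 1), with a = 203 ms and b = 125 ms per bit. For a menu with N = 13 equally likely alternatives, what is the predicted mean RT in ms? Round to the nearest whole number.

679

log₂(13 + 1) = log₂(14) = 3.8074.
RT = 203 + 125 × 3.8074 = 203 + 475.9250 = 678.9250 ms.
≈ 679 ms.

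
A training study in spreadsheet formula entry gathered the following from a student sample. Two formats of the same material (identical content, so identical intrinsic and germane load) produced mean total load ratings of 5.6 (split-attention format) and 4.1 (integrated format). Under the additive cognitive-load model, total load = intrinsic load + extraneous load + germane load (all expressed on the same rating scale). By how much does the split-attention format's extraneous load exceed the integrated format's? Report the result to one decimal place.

1.5

Intrinsic and germane load are equal across formats, so the difference in total load equals the difference in extraneous load.
Extraneous-load difference = 5.6 − 4.1 = 1.5.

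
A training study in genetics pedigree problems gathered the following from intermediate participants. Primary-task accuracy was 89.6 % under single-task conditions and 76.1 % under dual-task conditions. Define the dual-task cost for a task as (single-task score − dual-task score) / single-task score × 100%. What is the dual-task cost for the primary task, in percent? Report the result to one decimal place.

Cost = (89.6 − 76.1) / 89.6 × 100%
     = 13.5000 / 89.6 × 100% = 15.0670%.
≈ 15.1%.

15.1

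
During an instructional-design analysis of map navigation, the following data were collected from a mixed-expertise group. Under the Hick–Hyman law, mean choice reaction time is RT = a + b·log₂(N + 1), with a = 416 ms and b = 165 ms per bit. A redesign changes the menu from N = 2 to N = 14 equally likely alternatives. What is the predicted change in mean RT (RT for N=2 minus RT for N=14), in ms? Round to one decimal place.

-383.1

RT(2) = 416 + 165·log₂(3) = 416 + 165·1.5850 = 677.5250 ms.
RT(14) = 416 + 165·log₂(15) = 416 + 165·3.9069 = 1060.6385 ms.
Difference = 677.5250 − 1060.6385 = -383.1135 ≈ -383.1 ms.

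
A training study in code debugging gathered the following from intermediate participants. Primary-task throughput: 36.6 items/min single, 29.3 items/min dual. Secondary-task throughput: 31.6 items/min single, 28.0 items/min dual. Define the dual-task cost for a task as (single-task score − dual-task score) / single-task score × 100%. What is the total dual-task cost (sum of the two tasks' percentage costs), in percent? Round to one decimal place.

31.3

Primary cost = (36.6 − 29.3) / 36.6 × 100% = 19.9454%.
Secondary cost = (31.6 − 28.0) / 31.6 × 100% = 11.3924%.
Total = 19.9454% + 11.3924% = 31.3378% ≈ 31.3%.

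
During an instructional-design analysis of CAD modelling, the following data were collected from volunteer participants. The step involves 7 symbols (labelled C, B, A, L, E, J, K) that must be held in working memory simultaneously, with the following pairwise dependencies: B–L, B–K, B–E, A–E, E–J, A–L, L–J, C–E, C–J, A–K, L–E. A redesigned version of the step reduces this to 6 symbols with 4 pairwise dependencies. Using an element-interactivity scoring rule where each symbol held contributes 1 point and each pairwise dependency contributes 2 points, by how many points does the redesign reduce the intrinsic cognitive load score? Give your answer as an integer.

Original: 7 × 1 + 11 × 2 = 7 + 22 = 29.
Redesigned: 6 × 1 + 4 × 2 = 6 + 8 = 14.
Reduction = 29 − 14 = 15.

15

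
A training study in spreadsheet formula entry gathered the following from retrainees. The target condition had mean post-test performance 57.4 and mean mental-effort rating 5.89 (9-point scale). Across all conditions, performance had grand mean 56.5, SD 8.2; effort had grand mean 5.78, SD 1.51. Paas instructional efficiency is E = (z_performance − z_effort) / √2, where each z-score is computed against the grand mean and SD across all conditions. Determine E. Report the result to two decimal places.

0.03

z_performance = (57.4 − 56.5) / 8.2 = 0.9000 / 8.2 = 0.1098.
z_effort = (5.89 − 5.78) / 1.51 = 0.1100 / 1.51 = 0.0728.
z_P − z_E = 0.1098 − 0.0728 = 0.0370.
E = 0.0370 / √2 = 0.0370 / 1.41421 = 0.0262 ≈ 0.03.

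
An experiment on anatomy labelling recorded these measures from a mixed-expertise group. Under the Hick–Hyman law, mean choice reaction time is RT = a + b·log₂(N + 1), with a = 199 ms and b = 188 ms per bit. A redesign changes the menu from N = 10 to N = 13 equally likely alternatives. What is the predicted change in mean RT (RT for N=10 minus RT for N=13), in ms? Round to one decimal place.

RT(10) = 199 + 188·log₂(11) = 199 + 188·3.4594 = 849.3672 ms.
RT(13) = 199 + 188·log₂(14) = 199 + 188·3.8074 = 914.7912 ms.
Difference = 849.3672 − 914.7912 = -65.4240 ≈ -65.4 ms.

-65.4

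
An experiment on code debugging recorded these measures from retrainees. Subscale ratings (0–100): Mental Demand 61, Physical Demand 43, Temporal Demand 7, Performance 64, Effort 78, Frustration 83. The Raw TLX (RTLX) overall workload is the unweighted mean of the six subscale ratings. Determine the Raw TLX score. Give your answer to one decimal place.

Sum of ratings = 61 + 43 + 7 + 64 + 78 + 83 = 336.
RTLX = 336 / 6 = 56.0000 ≈ 56.0.

56.0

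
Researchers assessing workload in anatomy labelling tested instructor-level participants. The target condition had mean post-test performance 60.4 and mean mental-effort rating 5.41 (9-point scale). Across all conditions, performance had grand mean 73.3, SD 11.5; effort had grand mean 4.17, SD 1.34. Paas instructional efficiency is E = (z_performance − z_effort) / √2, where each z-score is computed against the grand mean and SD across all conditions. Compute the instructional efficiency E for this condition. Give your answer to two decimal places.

-1.45

z_performance = (60.4 − 73.3) / 11.5 = -12.9000 / 11.5 = -1.1217.
z_effort = (5.41 − 4.17) / 1.34 = 1.2400 / 1.34 = 0.9254.
z_P − z_E = -1.1217 − 0.9254 = -2.0471.
E = -2.0471 / √2 = -2.0471 / 1.41421 = -1.4475 ≈ -1.45.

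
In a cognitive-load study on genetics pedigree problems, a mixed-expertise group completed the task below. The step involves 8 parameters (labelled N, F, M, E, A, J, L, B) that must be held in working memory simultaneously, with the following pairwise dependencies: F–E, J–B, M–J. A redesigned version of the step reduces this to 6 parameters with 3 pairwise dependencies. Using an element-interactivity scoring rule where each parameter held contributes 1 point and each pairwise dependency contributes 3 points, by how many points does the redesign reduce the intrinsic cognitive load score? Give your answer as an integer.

Original: 8 × 1 + 3 × 3 = 8 + 9 = 17.
Redesigned: 6 × 1 + 3 × 3 = 6 + 9 = 15.
Reduction = 17 − 15 = 2.

2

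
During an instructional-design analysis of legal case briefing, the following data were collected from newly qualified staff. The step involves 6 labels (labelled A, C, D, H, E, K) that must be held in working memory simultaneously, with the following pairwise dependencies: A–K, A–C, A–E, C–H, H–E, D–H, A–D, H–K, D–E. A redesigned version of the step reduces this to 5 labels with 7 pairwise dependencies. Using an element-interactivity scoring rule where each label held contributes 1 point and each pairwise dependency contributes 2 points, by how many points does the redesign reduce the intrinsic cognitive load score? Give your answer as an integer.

5

Original: 6 × 1 + 9 × 2 = 6 + 18 = 24.
Redesigned: 5 × 1 + 7 × 2 = 5 + 14 = 19.
Reduction = 24 − 19 = 5.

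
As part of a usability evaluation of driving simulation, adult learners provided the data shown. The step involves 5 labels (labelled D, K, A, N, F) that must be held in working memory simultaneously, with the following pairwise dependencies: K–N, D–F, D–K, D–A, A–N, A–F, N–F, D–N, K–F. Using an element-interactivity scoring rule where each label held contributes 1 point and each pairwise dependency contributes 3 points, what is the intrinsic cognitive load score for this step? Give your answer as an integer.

Count of labels held simultaneously: 5.
Count of pairwise dependencies listed: 9.
Element contribution: 5 × 1 = 5.
Interaction contribution: 9 × 3 = 27.
Intrinsic load = 5 + 27 = 32.

32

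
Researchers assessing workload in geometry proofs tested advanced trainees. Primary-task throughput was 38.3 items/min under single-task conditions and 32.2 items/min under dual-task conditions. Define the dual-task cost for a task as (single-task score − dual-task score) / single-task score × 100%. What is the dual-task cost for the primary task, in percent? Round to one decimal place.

Cost = (38.3 − 32.2) / 38.3 × 100%
     = 6.1000 / 38.3 × 100% = 15.9269%.
≈ 15.9%.

15.9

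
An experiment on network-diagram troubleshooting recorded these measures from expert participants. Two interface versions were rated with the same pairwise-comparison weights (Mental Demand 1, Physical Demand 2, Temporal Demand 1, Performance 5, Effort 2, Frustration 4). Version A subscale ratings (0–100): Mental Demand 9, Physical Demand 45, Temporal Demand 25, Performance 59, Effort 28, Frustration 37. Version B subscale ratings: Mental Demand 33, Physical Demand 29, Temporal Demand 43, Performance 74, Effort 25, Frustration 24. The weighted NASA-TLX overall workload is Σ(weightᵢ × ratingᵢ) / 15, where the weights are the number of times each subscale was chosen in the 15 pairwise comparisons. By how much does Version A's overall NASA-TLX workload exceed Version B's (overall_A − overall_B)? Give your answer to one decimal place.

Version A weighted sum = 1·9 + 2·45 + 1·25 + 5·59 + 2·28 + 4·37 = 9 + 90 + 25 + 295 + 56 + 148 = 623; overall_A = 623/15 = 41.5333.
Version B weighted sum = 1·33 + 2·29 + 1·43 + 5·74 + 2·25 + 4·24 = 33 + 58 + 43 + 370 + 50 + 96 = 650; overall_B = 650/15 = 43.3333.
Difference = 41.5333 − 43.3333 = -1.8000 ≈ -1.8.

-1.8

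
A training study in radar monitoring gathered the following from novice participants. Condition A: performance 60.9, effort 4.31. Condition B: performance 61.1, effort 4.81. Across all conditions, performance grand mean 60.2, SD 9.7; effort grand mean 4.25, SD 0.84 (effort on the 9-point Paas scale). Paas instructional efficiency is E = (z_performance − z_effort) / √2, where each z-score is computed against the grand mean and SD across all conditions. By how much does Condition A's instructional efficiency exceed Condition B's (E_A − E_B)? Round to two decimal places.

Condition A: z_P = (60.9 − 60.2)/9.7 = 0.0722; z_E = (4.31 − 4.25)/0.84 = 0.0714; E_A = (0.0722 − 0.0714)/√2 = 0.0006.
Condition B: z_P = (61.1 − 60.2)/9.7 = 0.0928; z_E = (4.81 − 4.25)/0.84 = 0.6667; E_B = (0.0928 − 0.6667)/√2 = -0.4058.
E_A − E_B = 0.0006 − (-0.4058) = 0.4064 ≈ 0.41.

0.41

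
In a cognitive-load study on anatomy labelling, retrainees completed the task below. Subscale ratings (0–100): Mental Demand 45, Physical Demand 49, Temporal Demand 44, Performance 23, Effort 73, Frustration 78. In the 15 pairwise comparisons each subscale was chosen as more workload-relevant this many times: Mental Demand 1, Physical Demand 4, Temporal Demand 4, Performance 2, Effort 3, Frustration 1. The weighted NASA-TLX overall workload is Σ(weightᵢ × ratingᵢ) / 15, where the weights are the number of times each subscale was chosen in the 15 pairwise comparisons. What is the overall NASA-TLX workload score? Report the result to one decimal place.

The tallies are the weights (they sum to 15).
Weighted sum = 1·45 + 4·49 + 4·44 + 2·23 + 3·73 + 1·78
            = 45 + 196 + 176 + 46 + 219 + 78 = 760.
Overall workload = 760 / 15 = 50.6667 ≈ 50.7.

50.7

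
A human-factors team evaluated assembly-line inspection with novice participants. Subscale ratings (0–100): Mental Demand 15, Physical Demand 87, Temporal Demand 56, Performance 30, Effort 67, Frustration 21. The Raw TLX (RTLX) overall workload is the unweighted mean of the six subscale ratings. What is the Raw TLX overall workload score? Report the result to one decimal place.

46.0

Sum of ratings = 15 + 87 + 56 + 30 + 67 + 21 = 276.
RTLX = 276 / 6 = 46.0000 ≈ 46.0.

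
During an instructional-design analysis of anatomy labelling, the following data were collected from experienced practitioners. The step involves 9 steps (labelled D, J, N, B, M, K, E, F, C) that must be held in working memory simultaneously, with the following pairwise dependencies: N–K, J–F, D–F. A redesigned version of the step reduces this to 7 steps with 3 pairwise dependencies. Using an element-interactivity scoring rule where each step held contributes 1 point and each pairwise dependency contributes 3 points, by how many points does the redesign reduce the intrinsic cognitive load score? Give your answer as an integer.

Original: 9 × 1 + 3 × 3 = 9 + 9 = 18.
Redesigned: 7 × 1 + 3 × 3 = 7 + 9 = 16.
Reduction = 18 − 16 = 2.

2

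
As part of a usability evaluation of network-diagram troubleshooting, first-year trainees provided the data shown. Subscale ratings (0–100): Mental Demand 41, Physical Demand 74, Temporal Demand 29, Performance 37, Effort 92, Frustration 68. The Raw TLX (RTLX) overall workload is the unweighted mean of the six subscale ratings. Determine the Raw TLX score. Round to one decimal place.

56.8

Sum of ratings = 41 + 74 + 29 + 37 + 92 + 68 = 341.
RTLX = 341 / 6 = 56.8333 ≈ 56.8.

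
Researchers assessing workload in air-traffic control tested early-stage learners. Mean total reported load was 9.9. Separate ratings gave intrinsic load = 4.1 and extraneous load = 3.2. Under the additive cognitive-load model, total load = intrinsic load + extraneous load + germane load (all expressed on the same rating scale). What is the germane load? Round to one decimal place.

germane load = total − intrinsic − extraneous
             = 9.9 − 4.1 − 3.2 = 2.6.

2.6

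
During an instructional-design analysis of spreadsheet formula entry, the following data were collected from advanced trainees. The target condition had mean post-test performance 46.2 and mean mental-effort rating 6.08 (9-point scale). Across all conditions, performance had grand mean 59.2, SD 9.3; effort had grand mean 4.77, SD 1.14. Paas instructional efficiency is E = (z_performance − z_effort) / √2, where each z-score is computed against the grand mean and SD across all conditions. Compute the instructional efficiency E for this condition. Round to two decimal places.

z_performance = (46.2 − 59.2) / 9.3 = -13.0000 / 9.3 = -1.3978.
z_effort = (6.08 − 4.77) / 1.14 = 1.3100 / 1.14 = 1.1491.
z_P − z_E = -1.3978 − 1.1491 = -2.5469.
E = -2.5469 / √2 = -2.5469 / 1.41421 = -1.8009 ≈ -1.80.

-1.80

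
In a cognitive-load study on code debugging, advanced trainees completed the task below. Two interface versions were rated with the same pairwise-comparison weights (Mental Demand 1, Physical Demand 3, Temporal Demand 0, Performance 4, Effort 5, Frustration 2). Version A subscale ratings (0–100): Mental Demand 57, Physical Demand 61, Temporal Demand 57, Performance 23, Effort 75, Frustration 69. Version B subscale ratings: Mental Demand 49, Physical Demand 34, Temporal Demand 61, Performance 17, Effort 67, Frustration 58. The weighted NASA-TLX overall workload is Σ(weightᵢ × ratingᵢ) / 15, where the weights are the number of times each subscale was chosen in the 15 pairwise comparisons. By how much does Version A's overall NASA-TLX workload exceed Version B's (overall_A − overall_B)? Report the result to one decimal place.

Version A weighted sum = 1·57 + 3·61 + 0·57 + 4·23 + 5·75 + 2·69 = 57 + 183 + 0 + 92 + 375 + 138 = 845; overall_A = 845/15 = 56.3333.
Version B weighted sum = 1·49 + 3·34 + 0·61 + 4·17 + 5·67 + 2·58 = 49 + 102 + 0 + 68 + 335 + 116 = 670; overall_B = 670/15 = 44.6667.
Difference = 56.3333 − 44.6667 = 11.6666 ≈ 11.7.

11.7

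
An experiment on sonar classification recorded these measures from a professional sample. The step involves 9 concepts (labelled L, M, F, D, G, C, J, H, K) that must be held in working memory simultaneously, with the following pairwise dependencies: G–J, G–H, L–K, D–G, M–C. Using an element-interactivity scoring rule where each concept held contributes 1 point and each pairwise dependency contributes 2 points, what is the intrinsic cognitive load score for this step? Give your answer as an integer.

19

Count of concepts held simultaneously: 9.
Count of pairwise dependencies listed: 5.
Element contribution: 9 × 1 = 9.
Interaction contribution: 5 × 2 = 10.
Intrinsic load = 9 + 10 = 19.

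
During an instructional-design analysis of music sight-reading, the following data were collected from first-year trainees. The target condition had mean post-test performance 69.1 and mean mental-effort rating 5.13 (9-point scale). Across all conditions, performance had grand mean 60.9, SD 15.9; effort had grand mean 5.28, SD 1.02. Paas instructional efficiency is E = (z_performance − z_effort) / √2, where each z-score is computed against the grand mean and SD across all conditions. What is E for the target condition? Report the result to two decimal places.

z_performance = (69.1 − 60.9) / 15.9 = 8.2000 / 15.9 = 0.5157.
z_effort = (5.13 − 5.28) / 1.02 = -0.1500 / 1.02 = -0.1471.
z_P − z_E = 0.5157 − (-0.1471) = 0.6628.
E = 0.6628 / √2 = 0.6628 / 1.41421 = 0.4687 ≈ 0.47.

0.47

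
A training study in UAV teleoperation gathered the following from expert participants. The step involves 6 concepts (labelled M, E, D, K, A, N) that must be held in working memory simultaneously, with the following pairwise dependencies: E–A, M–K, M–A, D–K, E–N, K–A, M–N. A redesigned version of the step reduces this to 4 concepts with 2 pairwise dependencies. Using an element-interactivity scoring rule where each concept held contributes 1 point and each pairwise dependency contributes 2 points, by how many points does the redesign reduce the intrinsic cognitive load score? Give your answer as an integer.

Original: 6 × 1 + 7 × 2 = 6 + 14 = 20.
Redesigned: 4 × 1 + 2 × 2 = 4 + 4 = 8.
Reduction = 20 − 8 = 12.

12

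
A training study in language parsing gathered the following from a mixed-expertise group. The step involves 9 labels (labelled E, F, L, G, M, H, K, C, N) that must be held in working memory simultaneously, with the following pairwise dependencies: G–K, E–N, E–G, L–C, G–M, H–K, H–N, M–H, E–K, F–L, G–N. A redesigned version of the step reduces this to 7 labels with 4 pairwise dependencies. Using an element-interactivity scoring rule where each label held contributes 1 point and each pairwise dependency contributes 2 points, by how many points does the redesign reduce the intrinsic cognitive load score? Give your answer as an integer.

Original: 9 × 1 + 11 × 2 = 9 + 22 = 31.
Redesigned: 7 × 1 + 4 × 2 = 7 + 8 = 15.
Reduction = 31 − 15 = 16.

16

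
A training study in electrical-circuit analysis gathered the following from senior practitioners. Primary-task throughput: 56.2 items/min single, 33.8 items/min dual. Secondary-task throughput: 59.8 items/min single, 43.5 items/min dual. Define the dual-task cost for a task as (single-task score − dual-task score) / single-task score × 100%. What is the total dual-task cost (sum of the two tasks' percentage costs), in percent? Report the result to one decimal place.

67.1

Primary cost = (56.2 − 33.8) / 56.2 × 100% = 39.8577%.
Secondary cost = (59.8 − 43.5) / 59.8 × 100% = 27.2575%.
Total = 39.8577% + 27.2575% = 67.1152% ≈ 67.1%.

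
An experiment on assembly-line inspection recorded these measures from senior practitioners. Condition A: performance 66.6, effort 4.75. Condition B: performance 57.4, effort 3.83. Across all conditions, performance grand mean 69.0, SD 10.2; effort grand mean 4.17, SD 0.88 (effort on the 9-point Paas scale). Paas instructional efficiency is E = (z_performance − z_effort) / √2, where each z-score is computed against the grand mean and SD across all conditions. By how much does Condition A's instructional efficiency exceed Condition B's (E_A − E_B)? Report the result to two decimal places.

-0.10

Condition A: z_P = (66.6 − 69.0)/10.2 = -0.2353; z_E = (4.75 − 4.17)/0.88 = 0.6591; E_A = (-0.2353 − 0.6591)/√2 = -0.6324.
Condition B: z_P = (57.4 − 69.0)/10.2 = -1.1373; z_E = (3.83 − 4.17)/0.88 = -0.3864; E_B = (-1.1373 − (-0.3864))/√2 = -0.5310.
E_A − E_B = -0.6324 − (-0.5310) = -0.1014 ≈ -0.10.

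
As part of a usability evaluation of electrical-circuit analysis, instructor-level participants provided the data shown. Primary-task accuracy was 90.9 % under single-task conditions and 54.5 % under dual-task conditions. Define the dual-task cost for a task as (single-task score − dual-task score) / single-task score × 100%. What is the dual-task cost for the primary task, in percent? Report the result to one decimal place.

40.0

Cost = (90.9 − 54.5) / 90.9 × 100%
     = 36.4000 / 90.9 × 100% = 40.0440%.
≈ 40.0%.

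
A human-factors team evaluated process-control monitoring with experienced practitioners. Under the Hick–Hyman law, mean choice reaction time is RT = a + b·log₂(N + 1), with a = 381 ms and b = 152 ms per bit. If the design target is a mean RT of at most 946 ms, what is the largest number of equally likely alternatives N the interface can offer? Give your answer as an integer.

12

Set 381 + 152·log₂(N + 1) ≤ 946.
log₂(N + 1) ≤ (946 − 381) / 152 = 3.7171.
N + 1 ≤ 2^3.7171 = 13.1510.
N ≤ 12.1510, so the largest integer N is 12.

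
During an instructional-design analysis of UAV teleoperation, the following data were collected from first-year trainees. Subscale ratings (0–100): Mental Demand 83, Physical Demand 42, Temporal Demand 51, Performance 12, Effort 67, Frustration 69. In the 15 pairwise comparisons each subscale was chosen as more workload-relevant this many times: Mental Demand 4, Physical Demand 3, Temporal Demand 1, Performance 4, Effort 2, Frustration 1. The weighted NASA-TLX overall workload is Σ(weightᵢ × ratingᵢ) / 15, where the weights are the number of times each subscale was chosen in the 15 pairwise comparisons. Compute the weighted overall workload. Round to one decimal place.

50.7

The tallies are the weights (they sum to 15).
Weighted sum = 4·83 + 3·42 + 1·51 + 4·12 + 2·67 + 1·69
            = 332 + 126 + 51 + 48 + 134 + 69 = 760.
Overall workload = 760 / 15 = 50.6667 ≈ 50.7.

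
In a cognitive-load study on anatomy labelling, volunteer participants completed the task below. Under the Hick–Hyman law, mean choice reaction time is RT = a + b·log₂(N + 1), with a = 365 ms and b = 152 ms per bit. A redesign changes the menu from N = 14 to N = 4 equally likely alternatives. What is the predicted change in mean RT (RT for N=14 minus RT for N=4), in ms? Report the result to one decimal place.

RT(14) = 365 + 152·log₂(15) = 365 + 152·3.9069 = 958.8488 ms.
RT(4) = 365 + 152·log₂(5) = 365 + 152·2.3219 = 717.9288 ms.
Difference = 958.8488 − 717.9288 = 240.9200 ≈ 240.9 ms.

240.9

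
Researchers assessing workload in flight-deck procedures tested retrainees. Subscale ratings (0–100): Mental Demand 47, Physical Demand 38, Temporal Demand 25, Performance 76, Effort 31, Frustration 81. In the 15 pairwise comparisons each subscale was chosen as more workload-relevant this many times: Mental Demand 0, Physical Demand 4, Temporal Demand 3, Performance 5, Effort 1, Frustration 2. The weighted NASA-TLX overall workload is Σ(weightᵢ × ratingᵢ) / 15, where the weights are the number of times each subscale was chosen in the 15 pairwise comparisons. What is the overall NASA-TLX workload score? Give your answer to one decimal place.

The tallies are the weights (they sum to 15).
Weighted sum = 0·47 + 4·38 + 3·25 + 5·76 + 1·31 + 2·81
            = 0 + 152 + 75 + 380 + 31 + 162 = 800.
Overall workload = 800 / 15 = 53.3333 ≈ 53.3.

53.3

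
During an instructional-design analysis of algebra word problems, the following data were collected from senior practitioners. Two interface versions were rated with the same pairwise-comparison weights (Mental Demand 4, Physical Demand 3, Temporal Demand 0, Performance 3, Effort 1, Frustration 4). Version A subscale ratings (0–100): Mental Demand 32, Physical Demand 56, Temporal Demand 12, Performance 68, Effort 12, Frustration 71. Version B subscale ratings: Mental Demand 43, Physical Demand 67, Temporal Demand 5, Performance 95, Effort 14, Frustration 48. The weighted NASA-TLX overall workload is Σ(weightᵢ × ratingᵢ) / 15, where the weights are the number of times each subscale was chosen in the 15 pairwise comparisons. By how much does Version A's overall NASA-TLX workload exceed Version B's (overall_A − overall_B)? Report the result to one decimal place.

-4.5

Version A weighted sum = 4·32 + 3·56 + 0·12 + 3·68 + 1·12 + 4·71 = 128 + 168 + 0 + 204 + 12 + 284 = 796; overall_A = 796/15 = 53.0667.
Version B weighted sum = 4·43 + 3·67 + 0·5 + 3·95 + 1·14 + 4·48 = 172 + 201 + 0 + 285 + 14 + 192 = 864; overall_B = 864/15 = 57.6000.
Difference = 53.0667 − 57.6000 = -4.5333 ≈ -4.5.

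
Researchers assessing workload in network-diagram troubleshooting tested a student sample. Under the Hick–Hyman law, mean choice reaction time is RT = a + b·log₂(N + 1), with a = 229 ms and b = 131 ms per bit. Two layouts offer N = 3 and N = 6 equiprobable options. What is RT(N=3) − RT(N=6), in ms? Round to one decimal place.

-105.8

RT(3) = 229 + 131·log₂(4) = 229 + 131·2.0000 = 491.0000 ms.
RT(6) = 229 + 131·log₂(7) = 229 + 131·2.8074 = 596.7694 ms.
Difference = 491.0000 − 596.7694 = -105.7694 ≈ -105.8 ms.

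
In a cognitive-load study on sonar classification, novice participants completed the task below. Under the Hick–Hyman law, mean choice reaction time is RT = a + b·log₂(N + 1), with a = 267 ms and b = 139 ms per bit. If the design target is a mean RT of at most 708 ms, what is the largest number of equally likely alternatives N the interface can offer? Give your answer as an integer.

8

Set 267 + 139·log₂(N + 1) ≤ 708.
log₂(N + 1) ≤ (708 − 267) / 139 = 3.1727.
N + 1 ≤ 2^3.1727 = 9.0173.
N ≤ 8.0173, so the largest integer N is 8.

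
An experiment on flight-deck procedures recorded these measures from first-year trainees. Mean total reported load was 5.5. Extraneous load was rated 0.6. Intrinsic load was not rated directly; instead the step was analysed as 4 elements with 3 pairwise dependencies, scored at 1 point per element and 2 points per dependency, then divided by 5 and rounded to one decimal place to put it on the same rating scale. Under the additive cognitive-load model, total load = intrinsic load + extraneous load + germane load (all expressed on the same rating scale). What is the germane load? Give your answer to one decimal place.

2.9

Intrinsic (element-interactivity): (4 × 1 + 3 × 2) / 5 = 10 / 5 = 2.0000 → 2.0.
germane load = total − intrinsic − extraneous
             = 5.5 − 2.0 − 0.6 = 2.9.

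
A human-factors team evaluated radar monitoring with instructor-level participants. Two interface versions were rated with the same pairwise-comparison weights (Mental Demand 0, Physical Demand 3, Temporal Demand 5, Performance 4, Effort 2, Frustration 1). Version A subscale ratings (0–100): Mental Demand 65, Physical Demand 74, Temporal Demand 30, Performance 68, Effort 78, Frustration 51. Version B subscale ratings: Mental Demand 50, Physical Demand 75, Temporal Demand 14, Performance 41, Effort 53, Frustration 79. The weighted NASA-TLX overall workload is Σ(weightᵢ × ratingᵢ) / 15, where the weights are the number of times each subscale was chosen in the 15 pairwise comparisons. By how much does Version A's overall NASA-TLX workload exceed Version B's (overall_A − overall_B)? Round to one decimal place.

Version A weighted sum = 0·65 + 3·74 + 5·30 + 4·68 + 2·78 + 1·51 = 0 + 222 + 150 + 272 + 156 + 51 = 851; overall_A = 851/15 = 56.7333.
Version B weighted sum = 0·50 + 3·75 + 5·14 + 4·41 + 2·53 + 1·79 = 0 + 225 + 70 + 164 + 106 + 79 = 644; overall_B = 644/15 = 42.9333.
Difference = 56.7333 − 42.9333 = 13.8000 ≈ 13.8.

13.8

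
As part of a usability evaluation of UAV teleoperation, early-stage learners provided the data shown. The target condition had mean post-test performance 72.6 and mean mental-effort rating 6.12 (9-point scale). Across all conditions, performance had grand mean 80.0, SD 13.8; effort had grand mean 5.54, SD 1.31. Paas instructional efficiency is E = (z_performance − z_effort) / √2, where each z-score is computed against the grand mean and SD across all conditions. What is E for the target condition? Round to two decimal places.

-0.69

z_performance = (72.6 − 80.0) / 13.8 = -7.4000 / 13.8 = -0.5362.
z_effort = (6.12 − 5.54) / 1.31 = 0.5800 / 1.31 = 0.4427.
z_P − z_E = -0.5362 − 0.4427 = -0.9789.
E = -0.9789 / √2 = -0.9789 / 1.41421 = -0.6922 ≈ -0.69.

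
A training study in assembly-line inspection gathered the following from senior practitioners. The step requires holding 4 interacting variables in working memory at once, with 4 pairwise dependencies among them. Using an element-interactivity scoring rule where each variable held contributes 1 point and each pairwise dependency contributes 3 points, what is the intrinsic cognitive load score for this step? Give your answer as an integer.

16

Element contribution: 4 × 1 = 4.
Interaction contribution: 4 × 3 = 12.
Intrinsic load = 4 + 12 = 16.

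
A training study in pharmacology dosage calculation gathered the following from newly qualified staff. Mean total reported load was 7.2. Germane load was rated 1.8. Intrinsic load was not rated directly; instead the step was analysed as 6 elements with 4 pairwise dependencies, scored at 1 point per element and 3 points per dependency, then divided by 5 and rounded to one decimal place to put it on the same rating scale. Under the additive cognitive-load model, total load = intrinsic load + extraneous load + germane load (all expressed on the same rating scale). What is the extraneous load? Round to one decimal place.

1.8

Intrinsic (element-interactivity): (6 × 1 + 4 × 3) / 5 = 18 / 5 = 3.6000 → 3.6.
extraneous load = total − intrinsic − germane
             = 7.2 − 3.6 − 1.8 = 1.8.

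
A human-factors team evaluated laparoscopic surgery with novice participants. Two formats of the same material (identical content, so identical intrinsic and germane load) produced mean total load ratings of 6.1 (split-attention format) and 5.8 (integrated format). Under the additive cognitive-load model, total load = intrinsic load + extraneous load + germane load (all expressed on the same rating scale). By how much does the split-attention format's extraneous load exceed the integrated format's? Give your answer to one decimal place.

Intrinsic and germane load are equal across formats, so the difference in total load equals the difference in extraneous load.
Extraneous-load difference = 6.1 − 5.8 = 0.3.

0.3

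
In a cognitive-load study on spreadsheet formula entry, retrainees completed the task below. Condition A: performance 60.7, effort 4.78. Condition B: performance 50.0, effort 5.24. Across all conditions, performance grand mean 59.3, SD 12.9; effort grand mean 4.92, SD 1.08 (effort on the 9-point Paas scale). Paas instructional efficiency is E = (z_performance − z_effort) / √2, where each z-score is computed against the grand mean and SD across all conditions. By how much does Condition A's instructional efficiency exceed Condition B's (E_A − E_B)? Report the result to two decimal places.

0.89

Condition A: z_P = (60.7 − 59.3)/12.9 = 0.1085; z_E = (4.78 − 4.92)/1.08 = -0.1296; E_A = (0.1085 − (-0.1296))/√2 = 0.1684.
Condition B: z_P = (50.0 − 59.3)/12.9 = -0.7209; z_E = (5.24 − 4.92)/1.08 = 0.2963; E_B = (-0.7209 − 0.2963)/√2 = -0.7193.
E_A − E_B = 0.1684 − (-0.7193) = 0.8877 ≈ 0.89.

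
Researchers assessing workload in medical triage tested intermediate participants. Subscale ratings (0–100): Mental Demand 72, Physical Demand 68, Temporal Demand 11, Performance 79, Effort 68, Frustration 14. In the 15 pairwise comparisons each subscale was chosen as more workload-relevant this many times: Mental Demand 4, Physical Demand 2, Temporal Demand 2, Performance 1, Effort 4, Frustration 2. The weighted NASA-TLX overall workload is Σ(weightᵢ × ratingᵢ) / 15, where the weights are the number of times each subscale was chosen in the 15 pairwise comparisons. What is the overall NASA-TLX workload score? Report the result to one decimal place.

55.0

The tallies are the weights (they sum to 15).
Weighted sum = 4·72 + 2·68 + 2·11 + 1·79 + 4·68 + 2·14
            = 288 + 136 + 22 + 79 + 272 + 28 = 825.
Overall workload = 825 / 15 = 55.0000 ≈ 55.0.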